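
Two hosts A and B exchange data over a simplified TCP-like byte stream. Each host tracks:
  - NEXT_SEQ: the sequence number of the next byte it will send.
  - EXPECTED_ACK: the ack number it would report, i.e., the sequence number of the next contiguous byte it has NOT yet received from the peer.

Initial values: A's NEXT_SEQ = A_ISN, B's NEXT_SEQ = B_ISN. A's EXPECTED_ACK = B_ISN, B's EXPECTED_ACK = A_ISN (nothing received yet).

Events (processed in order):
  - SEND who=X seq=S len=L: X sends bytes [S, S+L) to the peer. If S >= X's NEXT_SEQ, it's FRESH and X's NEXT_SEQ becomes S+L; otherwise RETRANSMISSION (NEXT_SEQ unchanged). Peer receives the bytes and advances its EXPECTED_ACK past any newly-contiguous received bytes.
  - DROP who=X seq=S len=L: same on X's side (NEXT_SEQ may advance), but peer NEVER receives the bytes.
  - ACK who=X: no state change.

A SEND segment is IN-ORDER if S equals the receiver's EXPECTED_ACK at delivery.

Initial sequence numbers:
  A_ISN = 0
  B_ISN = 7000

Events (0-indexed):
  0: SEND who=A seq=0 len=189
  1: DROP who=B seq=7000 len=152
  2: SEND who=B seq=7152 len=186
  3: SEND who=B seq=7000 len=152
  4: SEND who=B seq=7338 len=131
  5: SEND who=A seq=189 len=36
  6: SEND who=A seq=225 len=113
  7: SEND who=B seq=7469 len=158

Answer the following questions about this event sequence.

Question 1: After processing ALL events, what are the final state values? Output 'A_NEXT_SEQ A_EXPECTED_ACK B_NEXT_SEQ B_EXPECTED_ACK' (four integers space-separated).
After event 0: A_seq=189 A_ack=7000 B_seq=7000 B_ack=189
After event 1: A_seq=189 A_ack=7000 B_seq=7152 B_ack=189
After event 2: A_seq=189 A_ack=7000 B_seq=7338 B_ack=189
After event 3: A_seq=189 A_ack=7338 B_seq=7338 B_ack=189
After event 4: A_seq=189 A_ack=7469 B_seq=7469 B_ack=189
After event 5: A_seq=225 A_ack=7469 B_seq=7469 B_ack=225
After event 6: A_seq=338 A_ack=7469 B_seq=7469 B_ack=338
After event 7: A_seq=338 A_ack=7627 B_seq=7627 B_ack=338

Answer: 338 7627 7627 338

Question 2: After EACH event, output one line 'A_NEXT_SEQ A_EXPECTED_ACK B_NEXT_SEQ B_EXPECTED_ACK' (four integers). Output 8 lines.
189 7000 7000 189
189 7000 7152 189
189 7000 7338 189
189 7338 7338 189
189 7469 7469 189
225 7469 7469 225
338 7469 7469 338
338 7627 7627 338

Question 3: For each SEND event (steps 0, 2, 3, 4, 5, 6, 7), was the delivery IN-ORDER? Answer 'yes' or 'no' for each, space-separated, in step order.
Answer: yes no yes yes yes yes yes

Derivation:
Step 0: SEND seq=0 -> in-order
Step 2: SEND seq=7152 -> out-of-order
Step 3: SEND seq=7000 -> in-order
Step 4: SEND seq=7338 -> in-order
Step 5: SEND seq=189 -> in-order
Step 6: SEND seq=225 -> in-order
Step 7: SEND seq=7469 -> in-order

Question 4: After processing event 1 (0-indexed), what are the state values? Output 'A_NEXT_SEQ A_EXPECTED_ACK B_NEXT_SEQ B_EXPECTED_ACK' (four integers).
After event 0: A_seq=189 A_ack=7000 B_seq=7000 B_ack=189
After event 1: A_seq=189 A_ack=7000 B_seq=7152 B_ack=189

189 7000 7152 189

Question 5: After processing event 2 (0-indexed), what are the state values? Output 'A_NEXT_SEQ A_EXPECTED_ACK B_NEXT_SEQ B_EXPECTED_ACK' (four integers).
After event 0: A_seq=189 A_ack=7000 B_seq=7000 B_ack=189
After event 1: A_seq=189 A_ack=7000 B_seq=7152 B_ack=189
After event 2: A_seq=189 A_ack=7000 B_seq=7338 B_ack=189

189 7000 7338 189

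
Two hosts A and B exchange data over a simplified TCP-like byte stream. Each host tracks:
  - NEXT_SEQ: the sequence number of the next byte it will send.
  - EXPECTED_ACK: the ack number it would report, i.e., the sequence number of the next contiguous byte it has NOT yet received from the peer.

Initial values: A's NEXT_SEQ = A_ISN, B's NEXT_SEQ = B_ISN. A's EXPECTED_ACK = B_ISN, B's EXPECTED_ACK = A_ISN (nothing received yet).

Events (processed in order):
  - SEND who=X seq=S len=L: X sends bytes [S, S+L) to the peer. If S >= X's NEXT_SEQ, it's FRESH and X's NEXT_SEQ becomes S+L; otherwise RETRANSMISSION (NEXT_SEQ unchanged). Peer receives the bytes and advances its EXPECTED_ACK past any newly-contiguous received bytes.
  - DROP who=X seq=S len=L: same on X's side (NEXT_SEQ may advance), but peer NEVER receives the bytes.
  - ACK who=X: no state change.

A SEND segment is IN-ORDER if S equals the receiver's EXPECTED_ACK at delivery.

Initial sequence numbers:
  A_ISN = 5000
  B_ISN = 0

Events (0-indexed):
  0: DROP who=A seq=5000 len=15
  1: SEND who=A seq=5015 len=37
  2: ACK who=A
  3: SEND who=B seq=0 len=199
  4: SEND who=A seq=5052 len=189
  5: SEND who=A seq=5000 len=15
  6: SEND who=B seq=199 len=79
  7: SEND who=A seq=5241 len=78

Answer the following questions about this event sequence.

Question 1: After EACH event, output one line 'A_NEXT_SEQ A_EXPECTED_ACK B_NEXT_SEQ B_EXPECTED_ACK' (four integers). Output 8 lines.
5015 0 0 5000
5052 0 0 5000
5052 0 0 5000
5052 199 199 5000
5241 199 199 5000
5241 199 199 5241
5241 278 278 5241
5319 278 278 5319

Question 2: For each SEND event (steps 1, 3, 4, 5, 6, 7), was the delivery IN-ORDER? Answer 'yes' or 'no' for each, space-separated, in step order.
Step 1: SEND seq=5015 -> out-of-order
Step 3: SEND seq=0 -> in-order
Step 4: SEND seq=5052 -> out-of-order
Step 5: SEND seq=5000 -> in-order
Step 6: SEND seq=199 -> in-order
Step 7: SEND seq=5241 -> in-order

Answer: no yes no yes yes yes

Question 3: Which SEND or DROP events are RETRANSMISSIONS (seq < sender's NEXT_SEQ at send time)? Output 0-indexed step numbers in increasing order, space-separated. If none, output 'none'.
Step 0: DROP seq=5000 -> fresh
Step 1: SEND seq=5015 -> fresh
Step 3: SEND seq=0 -> fresh
Step 4: SEND seq=5052 -> fresh
Step 5: SEND seq=5000 -> retransmit
Step 6: SEND seq=199 -> fresh
Step 7: SEND seq=5241 -> fresh

Answer: 5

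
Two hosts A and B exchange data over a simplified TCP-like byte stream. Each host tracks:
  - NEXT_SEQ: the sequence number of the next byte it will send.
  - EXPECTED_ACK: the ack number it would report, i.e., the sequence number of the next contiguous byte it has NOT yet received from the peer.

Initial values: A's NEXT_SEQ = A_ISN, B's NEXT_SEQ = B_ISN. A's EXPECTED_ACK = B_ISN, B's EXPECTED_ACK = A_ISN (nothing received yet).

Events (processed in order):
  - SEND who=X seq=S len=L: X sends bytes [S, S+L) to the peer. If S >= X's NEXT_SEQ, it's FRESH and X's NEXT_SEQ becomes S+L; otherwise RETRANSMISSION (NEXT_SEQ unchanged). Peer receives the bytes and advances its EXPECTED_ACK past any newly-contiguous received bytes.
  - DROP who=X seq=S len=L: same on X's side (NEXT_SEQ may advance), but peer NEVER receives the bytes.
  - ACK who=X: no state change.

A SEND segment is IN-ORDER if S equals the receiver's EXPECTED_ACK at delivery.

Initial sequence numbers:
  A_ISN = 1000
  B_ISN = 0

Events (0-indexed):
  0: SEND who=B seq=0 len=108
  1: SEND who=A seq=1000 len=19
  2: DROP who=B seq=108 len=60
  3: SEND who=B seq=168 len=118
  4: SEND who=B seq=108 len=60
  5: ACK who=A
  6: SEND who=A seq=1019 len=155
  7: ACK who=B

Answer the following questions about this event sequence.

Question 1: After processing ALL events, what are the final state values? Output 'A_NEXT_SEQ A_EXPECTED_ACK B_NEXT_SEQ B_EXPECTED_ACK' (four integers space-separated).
Answer: 1174 286 286 1174

Derivation:
After event 0: A_seq=1000 A_ack=108 B_seq=108 B_ack=1000
After event 1: A_seq=1019 A_ack=108 B_seq=108 B_ack=1019
After event 2: A_seq=1019 A_ack=108 B_seq=168 B_ack=1019
After event 3: A_seq=1019 A_ack=108 B_seq=286 B_ack=1019
After event 4: A_seq=1019 A_ack=286 B_seq=286 B_ack=1019
After event 5: A_seq=1019 A_ack=286 B_seq=286 B_ack=1019
After event 6: A_seq=1174 A_ack=286 B_seq=286 B_ack=1174
After event 7: A_seq=1174 A_ack=286 B_seq=286 B_ack=1174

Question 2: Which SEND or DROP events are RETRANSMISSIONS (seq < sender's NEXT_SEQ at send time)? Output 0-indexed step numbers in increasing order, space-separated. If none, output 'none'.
Step 0: SEND seq=0 -> fresh
Step 1: SEND seq=1000 -> fresh
Step 2: DROP seq=108 -> fresh
Step 3: SEND seq=168 -> fresh
Step 4: SEND seq=108 -> retransmit
Step 6: SEND seq=1019 -> fresh

Answer: 4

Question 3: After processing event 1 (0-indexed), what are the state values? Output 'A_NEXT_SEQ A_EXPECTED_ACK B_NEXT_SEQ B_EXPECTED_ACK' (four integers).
After event 0: A_seq=1000 A_ack=108 B_seq=108 B_ack=1000
After event 1: A_seq=1019 A_ack=108 B_seq=108 B_ack=1019

1019 108 108 1019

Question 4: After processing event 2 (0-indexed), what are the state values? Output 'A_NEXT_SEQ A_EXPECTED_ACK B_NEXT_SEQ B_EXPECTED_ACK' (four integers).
After event 0: A_seq=1000 A_ack=108 B_seq=108 B_ack=1000
After event 1: A_seq=1019 A_ack=108 B_seq=108 B_ack=1019
After event 2: A_seq=1019 A_ack=108 B_seq=168 B_ack=1019

1019 108 168 1019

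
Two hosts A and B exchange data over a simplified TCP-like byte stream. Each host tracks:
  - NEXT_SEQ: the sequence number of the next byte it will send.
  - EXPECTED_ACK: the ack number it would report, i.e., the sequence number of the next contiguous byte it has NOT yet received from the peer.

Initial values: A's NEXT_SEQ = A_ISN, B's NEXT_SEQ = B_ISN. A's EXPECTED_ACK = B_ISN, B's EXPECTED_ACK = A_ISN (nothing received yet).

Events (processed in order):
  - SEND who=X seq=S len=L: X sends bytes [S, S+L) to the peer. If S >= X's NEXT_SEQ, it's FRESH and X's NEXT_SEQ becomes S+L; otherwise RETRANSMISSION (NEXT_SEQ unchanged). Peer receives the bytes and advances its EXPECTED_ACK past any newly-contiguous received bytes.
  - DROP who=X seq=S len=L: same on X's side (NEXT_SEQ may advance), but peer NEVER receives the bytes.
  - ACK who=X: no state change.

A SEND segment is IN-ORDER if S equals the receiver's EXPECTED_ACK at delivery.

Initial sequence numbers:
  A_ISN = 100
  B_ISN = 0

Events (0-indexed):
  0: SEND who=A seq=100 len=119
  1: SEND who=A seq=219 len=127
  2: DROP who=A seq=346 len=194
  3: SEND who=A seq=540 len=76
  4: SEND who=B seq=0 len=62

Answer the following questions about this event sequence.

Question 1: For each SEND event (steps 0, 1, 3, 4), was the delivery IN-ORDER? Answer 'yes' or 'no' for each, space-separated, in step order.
Step 0: SEND seq=100 -> in-order
Step 1: SEND seq=219 -> in-order
Step 3: SEND seq=540 -> out-of-order
Step 4: SEND seq=0 -> in-order

Answer: yes yes no yes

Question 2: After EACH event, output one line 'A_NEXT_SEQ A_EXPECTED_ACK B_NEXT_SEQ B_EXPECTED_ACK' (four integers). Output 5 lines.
219 0 0 219
346 0 0 346
540 0 0 346
616 0 0 346
616 62 62 346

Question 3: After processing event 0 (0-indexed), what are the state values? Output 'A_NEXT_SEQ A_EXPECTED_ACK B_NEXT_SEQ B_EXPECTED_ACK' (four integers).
After event 0: A_seq=219 A_ack=0 B_seq=0 B_ack=219

219 0 0 219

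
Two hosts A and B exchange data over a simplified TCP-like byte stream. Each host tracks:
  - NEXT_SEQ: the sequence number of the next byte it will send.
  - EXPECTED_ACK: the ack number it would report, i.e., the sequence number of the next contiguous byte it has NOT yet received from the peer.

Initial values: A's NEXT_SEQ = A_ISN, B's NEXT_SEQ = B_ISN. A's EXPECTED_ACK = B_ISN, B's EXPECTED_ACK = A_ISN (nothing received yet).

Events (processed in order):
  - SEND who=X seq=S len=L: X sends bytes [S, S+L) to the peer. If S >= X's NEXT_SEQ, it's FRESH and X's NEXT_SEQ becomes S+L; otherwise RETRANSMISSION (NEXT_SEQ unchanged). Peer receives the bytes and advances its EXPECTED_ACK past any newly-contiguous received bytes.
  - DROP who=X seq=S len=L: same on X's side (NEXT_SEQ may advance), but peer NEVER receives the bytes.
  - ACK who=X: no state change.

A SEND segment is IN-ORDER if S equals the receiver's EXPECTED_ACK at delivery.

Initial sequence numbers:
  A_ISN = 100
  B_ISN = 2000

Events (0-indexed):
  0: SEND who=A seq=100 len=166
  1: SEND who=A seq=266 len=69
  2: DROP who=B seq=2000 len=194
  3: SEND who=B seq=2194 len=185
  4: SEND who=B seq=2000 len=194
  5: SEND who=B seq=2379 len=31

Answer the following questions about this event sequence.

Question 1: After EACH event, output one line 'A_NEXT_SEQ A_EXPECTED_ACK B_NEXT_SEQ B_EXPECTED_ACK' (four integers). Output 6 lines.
266 2000 2000 266
335 2000 2000 335
335 2000 2194 335
335 2000 2379 335
335 2379 2379 335
335 2410 2410 335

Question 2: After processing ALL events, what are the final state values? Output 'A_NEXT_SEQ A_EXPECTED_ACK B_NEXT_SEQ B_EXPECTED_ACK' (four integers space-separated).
Answer: 335 2410 2410 335

Derivation:
After event 0: A_seq=266 A_ack=2000 B_seq=2000 B_ack=266
After event 1: A_seq=335 A_ack=2000 B_seq=2000 B_ack=335
After event 2: A_seq=335 A_ack=2000 B_seq=2194 B_ack=335
After event 3: A_seq=335 A_ack=2000 B_seq=2379 B_ack=335
After event 4: A_seq=335 A_ack=2379 B_seq=2379 B_ack=335
After event 5: A_seq=335 A_ack=2410 B_seq=2410 B_ack=335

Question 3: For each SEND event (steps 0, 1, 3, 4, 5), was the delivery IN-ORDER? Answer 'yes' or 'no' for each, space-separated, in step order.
Answer: yes yes no yes yes

Derivation:
Step 0: SEND seq=100 -> in-order
Step 1: SEND seq=266 -> in-order
Step 3: SEND seq=2194 -> out-of-order
Step 4: SEND seq=2000 -> in-order
Step 5: SEND seq=2379 -> in-order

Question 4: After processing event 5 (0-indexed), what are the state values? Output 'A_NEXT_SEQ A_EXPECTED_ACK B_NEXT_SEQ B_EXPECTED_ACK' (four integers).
After event 0: A_seq=266 A_ack=2000 B_seq=2000 B_ack=266
After event 1: A_seq=335 A_ack=2000 B_seq=2000 B_ack=335
After event 2: A_seq=335 A_ack=2000 B_seq=2194 B_ack=335
After event 3: A_seq=335 A_ack=2000 B_seq=2379 B_ack=335
After event 4: A_seq=335 A_ack=2379 B_seq=2379 B_ack=335
After event 5: A_seq=335 A_ack=2410 B_seq=2410 B_ack=335

335 2410 2410 335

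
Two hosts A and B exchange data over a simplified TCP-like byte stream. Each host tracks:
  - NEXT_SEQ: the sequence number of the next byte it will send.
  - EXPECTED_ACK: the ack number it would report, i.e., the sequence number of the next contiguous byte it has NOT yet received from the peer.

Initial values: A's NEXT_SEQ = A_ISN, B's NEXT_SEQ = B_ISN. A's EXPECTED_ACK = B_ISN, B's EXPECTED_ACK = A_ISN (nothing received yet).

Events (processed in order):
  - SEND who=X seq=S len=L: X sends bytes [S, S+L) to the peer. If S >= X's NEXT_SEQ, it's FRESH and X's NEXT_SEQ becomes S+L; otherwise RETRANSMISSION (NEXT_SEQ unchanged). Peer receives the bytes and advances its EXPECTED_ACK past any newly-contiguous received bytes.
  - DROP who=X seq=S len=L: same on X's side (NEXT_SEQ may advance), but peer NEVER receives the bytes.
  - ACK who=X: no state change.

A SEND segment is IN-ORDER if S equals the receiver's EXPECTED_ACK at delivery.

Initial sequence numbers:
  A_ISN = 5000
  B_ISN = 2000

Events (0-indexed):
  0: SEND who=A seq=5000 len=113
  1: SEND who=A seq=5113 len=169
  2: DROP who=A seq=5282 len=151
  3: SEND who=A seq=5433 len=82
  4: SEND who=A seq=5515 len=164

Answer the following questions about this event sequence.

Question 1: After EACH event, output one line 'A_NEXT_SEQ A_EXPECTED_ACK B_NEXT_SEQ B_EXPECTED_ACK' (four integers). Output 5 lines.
5113 2000 2000 5113
5282 2000 2000 5282
5433 2000 2000 5282
5515 2000 2000 5282
5679 2000 2000 5282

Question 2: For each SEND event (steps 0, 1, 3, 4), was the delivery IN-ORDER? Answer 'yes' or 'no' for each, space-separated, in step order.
Answer: yes yes no no

Derivation:
Step 0: SEND seq=5000 -> in-order
Step 1: SEND seq=5113 -> in-order
Step 3: SEND seq=5433 -> out-of-order
Step 4: SEND seq=5515 -> out-of-order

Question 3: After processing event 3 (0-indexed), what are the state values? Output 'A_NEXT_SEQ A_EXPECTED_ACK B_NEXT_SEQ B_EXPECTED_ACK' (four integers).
After event 0: A_seq=5113 A_ack=2000 B_seq=2000 B_ack=5113
After event 1: A_seq=5282 A_ack=2000 B_seq=2000 B_ack=5282
After event 2: A_seq=5433 A_ack=2000 B_seq=2000 B_ack=5282
After event 3: A_seq=5515 A_ack=2000 B_seq=2000 B_ack=5282

5515 2000 2000 5282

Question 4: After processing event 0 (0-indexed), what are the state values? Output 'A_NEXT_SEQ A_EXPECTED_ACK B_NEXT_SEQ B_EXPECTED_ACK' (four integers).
After event 0: A_seq=5113 A_ack=2000 B_seq=2000 B_ack=5113

5113 2000 2000 5113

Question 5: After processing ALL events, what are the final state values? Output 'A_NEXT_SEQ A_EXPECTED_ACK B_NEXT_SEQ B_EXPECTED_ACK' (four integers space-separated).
Answer: 5679 2000 2000 5282

Derivation:
After event 0: A_seq=5113 A_ack=2000 B_seq=2000 B_ack=5113
After event 1: A_seq=5282 A_ack=2000 B_seq=2000 B_ack=5282
After event 2: A_seq=5433 A_ack=2000 B_seq=2000 B_ack=5282
After event 3: A_seq=5515 A_ack=2000 B_seq=2000 B_ack=5282
After event 4: A_seq=5679 A_ack=2000 B_seq=2000 B_ack=5282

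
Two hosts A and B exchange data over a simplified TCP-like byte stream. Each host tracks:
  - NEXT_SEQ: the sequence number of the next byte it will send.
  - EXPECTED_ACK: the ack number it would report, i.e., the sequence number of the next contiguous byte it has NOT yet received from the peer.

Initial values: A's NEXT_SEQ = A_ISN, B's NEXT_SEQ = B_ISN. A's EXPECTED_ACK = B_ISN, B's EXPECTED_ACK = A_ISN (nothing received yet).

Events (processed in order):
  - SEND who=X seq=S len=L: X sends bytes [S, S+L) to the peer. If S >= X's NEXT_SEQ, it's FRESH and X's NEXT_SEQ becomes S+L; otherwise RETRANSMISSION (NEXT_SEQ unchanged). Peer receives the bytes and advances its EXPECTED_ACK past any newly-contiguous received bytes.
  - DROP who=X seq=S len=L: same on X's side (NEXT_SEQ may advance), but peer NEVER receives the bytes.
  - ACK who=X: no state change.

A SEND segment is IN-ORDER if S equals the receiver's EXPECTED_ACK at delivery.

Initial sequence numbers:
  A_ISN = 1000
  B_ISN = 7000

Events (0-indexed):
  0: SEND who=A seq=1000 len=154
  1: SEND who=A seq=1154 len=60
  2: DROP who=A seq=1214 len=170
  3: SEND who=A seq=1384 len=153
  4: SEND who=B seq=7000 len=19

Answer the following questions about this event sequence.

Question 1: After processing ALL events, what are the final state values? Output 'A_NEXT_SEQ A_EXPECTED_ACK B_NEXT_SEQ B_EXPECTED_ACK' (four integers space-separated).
After event 0: A_seq=1154 A_ack=7000 B_seq=7000 B_ack=1154
After event 1: A_seq=1214 A_ack=7000 B_seq=7000 B_ack=1214
After event 2: A_seq=1384 A_ack=7000 B_seq=7000 B_ack=1214
After event 3: A_seq=1537 A_ack=7000 B_seq=7000 B_ack=1214
After event 4: A_seq=1537 A_ack=7019 B_seq=7019 B_ack=1214

Answer: 1537 7019 7019 1214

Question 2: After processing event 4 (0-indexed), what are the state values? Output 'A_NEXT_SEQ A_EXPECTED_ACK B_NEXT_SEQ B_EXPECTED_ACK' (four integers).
After event 0: A_seq=1154 A_ack=7000 B_seq=7000 B_ack=1154
After event 1: A_seq=1214 A_ack=7000 B_seq=7000 B_ack=1214
After event 2: A_seq=1384 A_ack=7000 B_seq=7000 B_ack=1214
After event 3: A_seq=1537 A_ack=7000 B_seq=7000 B_ack=1214
After event 4: A_seq=1537 A_ack=7019 B_seq=7019 B_ack=1214

1537 7019 7019 1214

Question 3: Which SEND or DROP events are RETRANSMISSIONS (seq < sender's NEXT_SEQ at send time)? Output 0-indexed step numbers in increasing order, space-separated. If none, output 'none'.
Answer: none

Derivation:
Step 0: SEND seq=1000 -> fresh
Step 1: SEND seq=1154 -> fresh
Step 2: DROP seq=1214 -> fresh
Step 3: SEND seq=1384 -> fresh
Step 4: SEND seq=7000 -> fresh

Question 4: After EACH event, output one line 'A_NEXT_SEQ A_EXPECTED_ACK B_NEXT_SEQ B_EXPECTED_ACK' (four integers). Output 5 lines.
1154 7000 7000 1154
1214 7000 7000 1214
1384 7000 7000 1214
1537 7000 7000 1214
1537 7019 7019 1214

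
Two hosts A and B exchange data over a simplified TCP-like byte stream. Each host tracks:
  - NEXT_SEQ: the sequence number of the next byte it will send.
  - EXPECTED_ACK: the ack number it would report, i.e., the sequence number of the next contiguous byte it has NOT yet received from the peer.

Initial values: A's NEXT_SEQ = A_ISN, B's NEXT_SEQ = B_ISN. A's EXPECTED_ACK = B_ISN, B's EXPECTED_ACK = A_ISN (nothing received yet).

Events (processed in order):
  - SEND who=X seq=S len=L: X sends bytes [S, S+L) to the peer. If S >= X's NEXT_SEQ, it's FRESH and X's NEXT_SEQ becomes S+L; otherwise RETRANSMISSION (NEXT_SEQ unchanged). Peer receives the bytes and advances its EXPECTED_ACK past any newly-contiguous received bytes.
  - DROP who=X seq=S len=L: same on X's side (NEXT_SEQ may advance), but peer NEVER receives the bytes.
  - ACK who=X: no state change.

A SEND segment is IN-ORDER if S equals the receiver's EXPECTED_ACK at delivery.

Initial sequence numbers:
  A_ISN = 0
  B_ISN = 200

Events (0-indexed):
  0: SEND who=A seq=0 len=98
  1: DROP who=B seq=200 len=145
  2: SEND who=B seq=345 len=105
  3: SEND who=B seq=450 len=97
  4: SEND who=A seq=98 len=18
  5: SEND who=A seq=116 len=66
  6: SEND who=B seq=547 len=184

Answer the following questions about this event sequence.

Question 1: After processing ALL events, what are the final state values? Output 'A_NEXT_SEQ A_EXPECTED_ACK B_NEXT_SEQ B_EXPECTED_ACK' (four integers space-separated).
Answer: 182 200 731 182

Derivation:
After event 0: A_seq=98 A_ack=200 B_seq=200 B_ack=98
After event 1: A_seq=98 A_ack=200 B_seq=345 B_ack=98
After event 2: A_seq=98 A_ack=200 B_seq=450 B_ack=98
After event 3: A_seq=98 A_ack=200 B_seq=547 B_ack=98
After event 4: A_seq=116 A_ack=200 B_seq=547 B_ack=116
After event 5: A_seq=182 A_ack=200 B_seq=547 B_ack=182
After event 6: A_seq=182 A_ack=200 B_seq=731 B_ack=182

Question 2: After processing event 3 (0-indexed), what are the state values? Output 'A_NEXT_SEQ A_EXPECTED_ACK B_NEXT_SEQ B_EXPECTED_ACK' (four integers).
After event 0: A_seq=98 A_ack=200 B_seq=200 B_ack=98
After event 1: A_seq=98 A_ack=200 B_seq=345 B_ack=98
After event 2: A_seq=98 A_ack=200 B_seq=450 B_ack=98
After event 3: A_seq=98 A_ack=200 B_seq=547 B_ack=98

98 200 547 98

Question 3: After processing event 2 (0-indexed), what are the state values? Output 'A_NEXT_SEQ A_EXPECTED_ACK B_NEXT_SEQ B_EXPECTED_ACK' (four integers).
After event 0: A_seq=98 A_ack=200 B_seq=200 B_ack=98
After event 1: A_seq=98 A_ack=200 B_seq=345 B_ack=98
After event 2: A_seq=98 A_ack=200 B_seq=450 B_ack=98

98 200 450 98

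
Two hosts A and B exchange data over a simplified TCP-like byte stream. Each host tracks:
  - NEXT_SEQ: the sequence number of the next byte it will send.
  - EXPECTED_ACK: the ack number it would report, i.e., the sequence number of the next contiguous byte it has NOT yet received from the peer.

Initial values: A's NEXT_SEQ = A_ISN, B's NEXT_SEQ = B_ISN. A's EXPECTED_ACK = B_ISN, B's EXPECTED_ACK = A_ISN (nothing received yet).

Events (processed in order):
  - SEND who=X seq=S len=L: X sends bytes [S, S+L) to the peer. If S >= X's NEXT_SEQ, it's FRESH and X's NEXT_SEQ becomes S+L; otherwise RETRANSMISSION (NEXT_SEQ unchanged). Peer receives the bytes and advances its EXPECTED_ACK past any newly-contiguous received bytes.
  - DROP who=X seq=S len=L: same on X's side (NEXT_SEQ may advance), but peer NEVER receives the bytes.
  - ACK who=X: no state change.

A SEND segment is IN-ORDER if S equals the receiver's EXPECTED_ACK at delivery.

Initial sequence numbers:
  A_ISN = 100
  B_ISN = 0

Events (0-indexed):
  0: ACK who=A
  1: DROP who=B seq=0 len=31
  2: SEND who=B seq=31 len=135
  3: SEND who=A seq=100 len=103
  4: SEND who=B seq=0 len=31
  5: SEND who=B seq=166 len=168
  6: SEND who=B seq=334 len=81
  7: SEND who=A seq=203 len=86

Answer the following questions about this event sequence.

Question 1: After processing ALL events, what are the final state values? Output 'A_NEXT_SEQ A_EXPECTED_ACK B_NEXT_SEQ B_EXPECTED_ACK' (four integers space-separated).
Answer: 289 415 415 289

Derivation:
After event 0: A_seq=100 A_ack=0 B_seq=0 B_ack=100
After event 1: A_seq=100 A_ack=0 B_seq=31 B_ack=100
After event 2: A_seq=100 A_ack=0 B_seq=166 B_ack=100
After event 3: A_seq=203 A_ack=0 B_seq=166 B_ack=203
After event 4: A_seq=203 A_ack=166 B_seq=166 B_ack=203
After event 5: A_seq=203 A_ack=334 B_seq=334 B_ack=203
After event 6: A_seq=203 A_ack=415 B_seq=415 B_ack=203
After event 7: A_seq=289 A_ack=415 B_seq=415 B_ack=289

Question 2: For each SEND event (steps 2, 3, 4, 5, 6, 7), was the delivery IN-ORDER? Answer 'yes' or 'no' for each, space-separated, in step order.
Step 2: SEND seq=31 -> out-of-order
Step 3: SEND seq=100 -> in-order
Step 4: SEND seq=0 -> in-order
Step 5: SEND seq=166 -> in-order
Step 6: SEND seq=334 -> in-order
Step 7: SEND seq=203 -> in-order

Answer: no yes yes yes yes yes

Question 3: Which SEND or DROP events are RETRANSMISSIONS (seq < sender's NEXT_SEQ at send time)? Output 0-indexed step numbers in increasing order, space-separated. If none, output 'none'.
Step 1: DROP seq=0 -> fresh
Step 2: SEND seq=31 -> fresh
Step 3: SEND seq=100 -> fresh
Step 4: SEND seq=0 -> retransmit
Step 5: SEND seq=166 -> fresh
Step 6: SEND seq=334 -> fresh
Step 7: SEND seq=203 -> fresh

Answer: 4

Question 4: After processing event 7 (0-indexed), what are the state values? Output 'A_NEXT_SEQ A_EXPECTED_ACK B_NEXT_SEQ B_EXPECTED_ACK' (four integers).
After event 0: A_seq=100 A_ack=0 B_seq=0 B_ack=100
After event 1: A_seq=100 A_ack=0 B_seq=31 B_ack=100
After event 2: A_seq=100 A_ack=0 B_seq=166 B_ack=100
After event 3: A_seq=203 A_ack=0 B_seq=166 B_ack=203
After event 4: A_seq=203 A_ack=166 B_seq=166 B_ack=203
After event 5: A_seq=203 A_ack=334 B_seq=334 B_ack=203
After event 6: A_seq=203 A_ack=415 B_seq=415 B_ack=203
After event 7: A_seq=289 A_ack=415 B_seq=415 B_ack=289

289 415 415 289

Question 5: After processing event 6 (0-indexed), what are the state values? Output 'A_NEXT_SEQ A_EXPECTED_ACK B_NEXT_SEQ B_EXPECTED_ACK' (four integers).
After event 0: A_seq=100 A_ack=0 B_seq=0 B_ack=100
After event 1: A_seq=100 A_ack=0 B_seq=31 B_ack=100
After event 2: A_seq=100 A_ack=0 B_seq=166 B_ack=100
After event 3: A_seq=203 A_ack=0 B_seq=166 B_ack=203
After event 4: A_seq=203 A_ack=166 B_seq=166 B_ack=203
After event 5: A_seq=203 A_ack=334 B_seq=334 B_ack=203
After event 6: A_seq=203 A_ack=415 B_seq=415 B_ack=203

203 415 415 203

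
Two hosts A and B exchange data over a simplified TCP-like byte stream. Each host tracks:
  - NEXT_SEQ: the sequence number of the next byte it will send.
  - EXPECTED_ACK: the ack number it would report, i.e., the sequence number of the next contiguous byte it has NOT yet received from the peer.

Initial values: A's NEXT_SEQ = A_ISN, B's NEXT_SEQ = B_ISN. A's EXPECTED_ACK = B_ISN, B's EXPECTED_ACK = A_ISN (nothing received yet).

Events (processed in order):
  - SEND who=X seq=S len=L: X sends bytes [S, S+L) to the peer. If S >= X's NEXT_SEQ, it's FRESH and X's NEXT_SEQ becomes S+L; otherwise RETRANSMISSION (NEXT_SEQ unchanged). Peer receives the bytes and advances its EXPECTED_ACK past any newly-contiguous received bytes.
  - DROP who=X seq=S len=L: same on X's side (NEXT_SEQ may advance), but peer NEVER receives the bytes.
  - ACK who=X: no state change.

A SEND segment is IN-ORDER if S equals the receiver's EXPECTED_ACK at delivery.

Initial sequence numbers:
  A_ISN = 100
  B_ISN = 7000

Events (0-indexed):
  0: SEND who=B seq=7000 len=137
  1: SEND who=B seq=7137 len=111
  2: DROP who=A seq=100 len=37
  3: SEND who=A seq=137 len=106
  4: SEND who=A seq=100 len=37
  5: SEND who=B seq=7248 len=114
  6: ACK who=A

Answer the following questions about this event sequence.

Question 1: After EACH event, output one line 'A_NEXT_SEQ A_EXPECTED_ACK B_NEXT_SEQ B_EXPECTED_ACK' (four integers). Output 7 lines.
100 7137 7137 100
100 7248 7248 100
137 7248 7248 100
243 7248 7248 100
243 7248 7248 243
243 7362 7362 243
243 7362 7362 243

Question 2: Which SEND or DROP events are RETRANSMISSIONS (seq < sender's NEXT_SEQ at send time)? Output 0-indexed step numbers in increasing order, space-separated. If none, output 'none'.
Answer: 4

Derivation:
Step 0: SEND seq=7000 -> fresh
Step 1: SEND seq=7137 -> fresh
Step 2: DROP seq=100 -> fresh
Step 3: SEND seq=137 -> fresh
Step 4: SEND seq=100 -> retransmit
Step 5: SEND seq=7248 -> fresh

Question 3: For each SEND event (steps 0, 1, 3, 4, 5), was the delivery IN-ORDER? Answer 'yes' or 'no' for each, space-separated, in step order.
Step 0: SEND seq=7000 -> in-order
Step 1: SEND seq=7137 -> in-order
Step 3: SEND seq=137 -> out-of-order
Step 4: SEND seq=100 -> in-order
Step 5: SEND seq=7248 -> in-order

Answer: yes yes no yes yes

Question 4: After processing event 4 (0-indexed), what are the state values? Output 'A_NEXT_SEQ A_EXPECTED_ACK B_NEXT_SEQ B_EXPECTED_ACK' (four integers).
After event 0: A_seq=100 A_ack=7137 B_seq=7137 B_ack=100
After event 1: A_seq=100 A_ack=7248 B_seq=7248 B_ack=100
After event 2: A_seq=137 A_ack=7248 B_seq=7248 B_ack=100
After event 3: A_seq=243 A_ack=7248 B_seq=7248 B_ack=100
After event 4: A_seq=243 A_ack=7248 B_seq=7248 B_ack=243

243 7248 7248 243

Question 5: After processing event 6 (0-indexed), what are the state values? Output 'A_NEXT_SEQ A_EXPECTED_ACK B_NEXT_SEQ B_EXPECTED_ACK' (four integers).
After event 0: A_seq=100 A_ack=7137 B_seq=7137 B_ack=100
After event 1: A_seq=100 A_ack=7248 B_seq=7248 B_ack=100
After event 2: A_seq=137 A_ack=7248 B_seq=7248 B_ack=100
After event 3: A_seq=243 A_ack=7248 B_seq=7248 B_ack=100
After event 4: A_seq=243 A_ack=7248 B_seq=7248 B_ack=243
After event 5: A_seq=243 A_ack=7362 B_seq=7362 B_ack=243
After event 6: A_seq=243 A_ack=7362 B_seq=7362 B_ack=243

243 7362 7362 243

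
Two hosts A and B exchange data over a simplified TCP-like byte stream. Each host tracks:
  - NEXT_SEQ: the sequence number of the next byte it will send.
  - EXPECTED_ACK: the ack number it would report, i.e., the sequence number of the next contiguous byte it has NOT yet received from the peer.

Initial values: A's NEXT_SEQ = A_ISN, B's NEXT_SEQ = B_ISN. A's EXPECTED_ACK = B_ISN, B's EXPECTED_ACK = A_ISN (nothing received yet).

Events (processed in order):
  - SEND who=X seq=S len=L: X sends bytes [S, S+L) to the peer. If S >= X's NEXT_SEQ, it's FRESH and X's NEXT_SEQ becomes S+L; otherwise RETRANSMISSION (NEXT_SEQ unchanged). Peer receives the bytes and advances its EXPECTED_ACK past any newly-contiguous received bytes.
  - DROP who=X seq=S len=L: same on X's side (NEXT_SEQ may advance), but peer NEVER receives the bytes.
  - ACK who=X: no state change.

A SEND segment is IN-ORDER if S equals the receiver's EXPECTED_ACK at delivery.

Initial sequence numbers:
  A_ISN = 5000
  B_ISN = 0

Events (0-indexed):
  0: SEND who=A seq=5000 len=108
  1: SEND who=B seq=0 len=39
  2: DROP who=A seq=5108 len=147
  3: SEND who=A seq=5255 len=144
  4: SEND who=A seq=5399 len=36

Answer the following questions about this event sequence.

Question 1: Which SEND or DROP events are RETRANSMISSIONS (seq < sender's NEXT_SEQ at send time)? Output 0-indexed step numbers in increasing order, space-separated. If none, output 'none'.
Answer: none

Derivation:
Step 0: SEND seq=5000 -> fresh
Step 1: SEND seq=0 -> fresh
Step 2: DROP seq=5108 -> fresh
Step 3: SEND seq=5255 -> fresh
Step 4: SEND seq=5399 -> fresh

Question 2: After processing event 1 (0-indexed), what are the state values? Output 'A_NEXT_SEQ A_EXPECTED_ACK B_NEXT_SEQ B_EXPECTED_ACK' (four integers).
After event 0: A_seq=5108 A_ack=0 B_seq=0 B_ack=5108
After event 1: A_seq=5108 A_ack=39 B_seq=39 B_ack=5108

5108 39 39 5108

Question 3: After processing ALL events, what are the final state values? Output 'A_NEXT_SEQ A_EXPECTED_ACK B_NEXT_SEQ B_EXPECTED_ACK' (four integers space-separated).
After event 0: A_seq=5108 A_ack=0 B_seq=0 B_ack=5108
After event 1: A_seq=5108 A_ack=39 B_seq=39 B_ack=5108
After event 2: A_seq=5255 A_ack=39 B_seq=39 B_ack=5108
After event 3: A_seq=5399 A_ack=39 B_seq=39 B_ack=5108
After event 4: A_seq=5435 A_ack=39 B_seq=39 B_ack=5108

Answer: 5435 39 39 5108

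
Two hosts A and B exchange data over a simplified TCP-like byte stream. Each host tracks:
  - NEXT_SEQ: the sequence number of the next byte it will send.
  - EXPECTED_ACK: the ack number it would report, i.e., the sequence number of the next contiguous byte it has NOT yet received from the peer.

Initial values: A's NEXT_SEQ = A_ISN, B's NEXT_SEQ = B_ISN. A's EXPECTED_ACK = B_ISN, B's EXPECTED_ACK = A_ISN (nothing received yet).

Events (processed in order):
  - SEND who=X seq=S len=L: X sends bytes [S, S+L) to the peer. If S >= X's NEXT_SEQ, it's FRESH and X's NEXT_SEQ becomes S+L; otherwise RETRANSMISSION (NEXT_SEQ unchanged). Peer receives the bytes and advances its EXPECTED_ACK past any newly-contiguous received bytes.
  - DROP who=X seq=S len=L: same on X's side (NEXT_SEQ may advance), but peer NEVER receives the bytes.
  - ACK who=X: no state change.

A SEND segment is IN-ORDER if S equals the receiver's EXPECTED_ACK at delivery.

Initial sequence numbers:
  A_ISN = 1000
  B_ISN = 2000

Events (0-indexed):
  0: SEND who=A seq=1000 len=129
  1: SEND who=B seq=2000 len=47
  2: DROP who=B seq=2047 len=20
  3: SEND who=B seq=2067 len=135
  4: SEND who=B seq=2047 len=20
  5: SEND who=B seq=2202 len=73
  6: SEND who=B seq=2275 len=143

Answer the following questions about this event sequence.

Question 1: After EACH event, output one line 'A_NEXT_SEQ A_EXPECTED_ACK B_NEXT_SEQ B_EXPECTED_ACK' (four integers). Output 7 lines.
1129 2000 2000 1129
1129 2047 2047 1129
1129 2047 2067 1129
1129 2047 2202 1129
1129 2202 2202 1129
1129 2275 2275 1129
1129 2418 2418 1129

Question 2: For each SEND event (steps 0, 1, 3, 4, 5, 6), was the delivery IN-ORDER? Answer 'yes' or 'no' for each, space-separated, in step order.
Answer: yes yes no yes yes yes

Derivation:
Step 0: SEND seq=1000 -> in-order
Step 1: SEND seq=2000 -> in-order
Step 3: SEND seq=2067 -> out-of-order
Step 4: SEND seq=2047 -> in-order
Step 5: SEND seq=2202 -> in-order
Step 6: SEND seq=2275 -> in-order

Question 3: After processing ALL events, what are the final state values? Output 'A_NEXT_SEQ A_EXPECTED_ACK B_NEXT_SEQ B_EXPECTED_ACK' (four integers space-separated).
Answer: 1129 2418 2418 1129

Derivation:
After event 0: A_seq=1129 A_ack=2000 B_seq=2000 B_ack=1129
After event 1: A_seq=1129 A_ack=2047 B_seq=2047 B_ack=1129
After event 2: A_seq=1129 A_ack=2047 B_seq=2067 B_ack=1129
After event 3: A_seq=1129 A_ack=2047 B_seq=2202 B_ack=1129
After event 4: A_seq=1129 A_ack=2202 B_seq=2202 B_ack=1129
After event 5: A_seq=1129 A_ack=2275 B_seq=2275 B_ack=1129
After event 6: A_seq=1129 A_ack=2418 B_seq=2418 B_ack=1129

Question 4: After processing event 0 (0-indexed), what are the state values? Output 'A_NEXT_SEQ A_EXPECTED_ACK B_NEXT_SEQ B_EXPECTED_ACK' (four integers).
After event 0: A_seq=1129 A_ack=2000 B_seq=2000 B_ack=1129

1129 2000 2000 1129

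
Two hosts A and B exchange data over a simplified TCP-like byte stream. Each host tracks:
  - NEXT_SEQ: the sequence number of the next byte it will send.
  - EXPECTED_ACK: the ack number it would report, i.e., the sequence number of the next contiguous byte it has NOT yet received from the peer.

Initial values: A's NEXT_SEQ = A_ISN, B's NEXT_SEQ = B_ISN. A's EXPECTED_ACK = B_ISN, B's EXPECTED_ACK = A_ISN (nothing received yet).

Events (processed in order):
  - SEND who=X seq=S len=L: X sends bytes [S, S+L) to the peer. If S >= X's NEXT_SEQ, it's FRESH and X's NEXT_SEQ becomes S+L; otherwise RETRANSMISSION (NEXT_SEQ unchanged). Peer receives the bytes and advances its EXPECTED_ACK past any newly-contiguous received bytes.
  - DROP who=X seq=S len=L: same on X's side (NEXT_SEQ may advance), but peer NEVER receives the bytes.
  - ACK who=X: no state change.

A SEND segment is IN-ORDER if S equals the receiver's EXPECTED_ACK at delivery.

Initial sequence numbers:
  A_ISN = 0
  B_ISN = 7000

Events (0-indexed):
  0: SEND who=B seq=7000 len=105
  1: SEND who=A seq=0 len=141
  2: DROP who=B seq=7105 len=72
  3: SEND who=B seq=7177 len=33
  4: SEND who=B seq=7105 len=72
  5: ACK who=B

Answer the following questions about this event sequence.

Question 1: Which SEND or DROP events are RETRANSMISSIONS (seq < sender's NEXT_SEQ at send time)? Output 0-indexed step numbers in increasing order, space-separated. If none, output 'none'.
Step 0: SEND seq=7000 -> fresh
Step 1: SEND seq=0 -> fresh
Step 2: DROP seq=7105 -> fresh
Step 3: SEND seq=7177 -> fresh
Step 4: SEND seq=7105 -> retransmit

Answer: 4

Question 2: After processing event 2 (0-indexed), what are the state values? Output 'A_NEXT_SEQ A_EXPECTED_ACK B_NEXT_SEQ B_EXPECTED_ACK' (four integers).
After event 0: A_seq=0 A_ack=7105 B_seq=7105 B_ack=0
After event 1: A_seq=141 A_ack=7105 B_seq=7105 B_ack=141
After event 2: A_seq=141 A_ack=7105 B_seq=7177 B_ack=141

141 7105 7177 141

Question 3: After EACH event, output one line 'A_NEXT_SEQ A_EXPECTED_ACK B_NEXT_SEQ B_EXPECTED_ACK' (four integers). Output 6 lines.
0 7105 7105 0
141 7105 7105 141
141 7105 7177 141
141 7105 7210 141
141 7210 7210 141
141 7210 7210 141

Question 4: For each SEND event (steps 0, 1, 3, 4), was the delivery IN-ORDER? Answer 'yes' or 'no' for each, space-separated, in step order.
Answer: yes yes no yes

Derivation:
Step 0: SEND seq=7000 -> in-order
Step 1: SEND seq=0 -> in-order
Step 3: SEND seq=7177 -> out-of-order
Step 4: SEND seq=7105 -> in-order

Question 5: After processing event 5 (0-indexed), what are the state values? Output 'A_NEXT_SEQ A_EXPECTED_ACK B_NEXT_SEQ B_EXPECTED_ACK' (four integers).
After event 0: A_seq=0 A_ack=7105 B_seq=7105 B_ack=0
After event 1: A_seq=141 A_ack=7105 B_seq=7105 B_ack=141
After event 2: A_seq=141 A_ack=7105 B_seq=7177 B_ack=141
After event 3: A_seq=141 A_ack=7105 B_seq=7210 B_ack=141
After event 4: A_seq=141 A_ack=7210 B_seq=7210 B_ack=141
After event 5: A_seq=141 A_ack=7210 B_seq=7210 B_ack=141

141 7210 7210 141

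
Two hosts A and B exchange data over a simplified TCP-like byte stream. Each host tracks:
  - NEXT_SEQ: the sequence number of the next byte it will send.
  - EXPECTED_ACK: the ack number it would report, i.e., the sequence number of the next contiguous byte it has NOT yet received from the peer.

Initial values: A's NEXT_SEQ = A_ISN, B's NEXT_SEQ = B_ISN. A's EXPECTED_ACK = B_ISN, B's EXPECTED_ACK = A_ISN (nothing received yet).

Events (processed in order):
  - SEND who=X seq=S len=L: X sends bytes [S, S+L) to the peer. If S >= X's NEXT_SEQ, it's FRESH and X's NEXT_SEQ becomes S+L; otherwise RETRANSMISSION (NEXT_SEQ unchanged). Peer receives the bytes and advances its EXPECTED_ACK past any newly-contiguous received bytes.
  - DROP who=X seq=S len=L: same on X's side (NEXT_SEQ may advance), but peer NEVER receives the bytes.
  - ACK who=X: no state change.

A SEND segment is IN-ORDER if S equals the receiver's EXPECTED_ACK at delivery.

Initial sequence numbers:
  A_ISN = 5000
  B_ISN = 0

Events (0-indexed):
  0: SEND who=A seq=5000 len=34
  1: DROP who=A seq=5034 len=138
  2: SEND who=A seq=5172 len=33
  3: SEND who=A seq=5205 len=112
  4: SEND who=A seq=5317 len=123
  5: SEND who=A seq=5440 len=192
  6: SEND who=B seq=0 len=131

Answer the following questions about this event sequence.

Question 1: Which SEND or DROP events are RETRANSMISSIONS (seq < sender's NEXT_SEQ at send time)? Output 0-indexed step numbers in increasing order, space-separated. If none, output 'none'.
Answer: none

Derivation:
Step 0: SEND seq=5000 -> fresh
Step 1: DROP seq=5034 -> fresh
Step 2: SEND seq=5172 -> fresh
Step 3: SEND seq=5205 -> fresh
Step 4: SEND seq=5317 -> fresh
Step 5: SEND seq=5440 -> fresh
Step 6: SEND seq=0 -> fresh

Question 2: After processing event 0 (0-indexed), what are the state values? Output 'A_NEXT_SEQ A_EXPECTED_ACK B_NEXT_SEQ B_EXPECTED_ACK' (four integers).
After event 0: A_seq=5034 A_ack=0 B_seq=0 B_ack=5034

5034 0 0 5034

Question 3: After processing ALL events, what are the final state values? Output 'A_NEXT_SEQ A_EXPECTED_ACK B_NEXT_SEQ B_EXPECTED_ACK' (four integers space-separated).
Answer: 5632 131 131 5034

Derivation:
After event 0: A_seq=5034 A_ack=0 B_seq=0 B_ack=5034
After event 1: A_seq=5172 A_ack=0 B_seq=0 B_ack=5034
After event 2: A_seq=5205 A_ack=0 B_seq=0 B_ack=5034
After event 3: A_seq=5317 A_ack=0 B_seq=0 B_ack=5034
After event 4: A_seq=5440 A_ack=0 B_seq=0 B_ack=5034
After event 5: A_seq=5632 A_ack=0 B_seq=0 B_ack=5034
After event 6: A_seq=5632 A_ack=131 B_seq=131 B_ack=5034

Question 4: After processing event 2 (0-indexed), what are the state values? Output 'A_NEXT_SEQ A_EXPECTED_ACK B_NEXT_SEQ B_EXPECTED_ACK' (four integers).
After event 0: A_seq=5034 A_ack=0 B_seq=0 B_ack=5034
After event 1: A_seq=5172 A_ack=0 B_seq=0 B_ack=5034
After event 2: A_seq=5205 A_ack=0 B_seq=0 B_ack=5034

5205 0 0 5034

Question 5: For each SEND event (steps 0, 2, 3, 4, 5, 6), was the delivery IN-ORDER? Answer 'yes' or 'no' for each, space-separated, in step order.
Answer: yes no no no no yes

Derivation:
Step 0: SEND seq=5000 -> in-order
Step 2: SEND seq=5172 -> out-of-order
Step 3: SEND seq=5205 -> out-of-order
Step 4: SEND seq=5317 -> out-of-order
Step 5: SEND seq=5440 -> out-of-order
Step 6: SEND seq=0 -> in-order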